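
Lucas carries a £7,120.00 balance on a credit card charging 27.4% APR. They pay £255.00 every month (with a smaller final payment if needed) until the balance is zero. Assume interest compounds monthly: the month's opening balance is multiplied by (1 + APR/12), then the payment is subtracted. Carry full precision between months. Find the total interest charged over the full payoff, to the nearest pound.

Monthly rate r = 27.4%/12 = 2.28333% = 0.0228333.
Payoff takes n = ⌈−ln(1 − rB₀/P)/ln(1+r)⌉ = ⌈44.951⌉ = 45 payments; the last is £242.74.
Total paid = 44·£255.00 + £242.74 = £11,462.74.
Total interest = total paid − principal = £11,462.74 − £7,120.00 = £4,342.74.

£4,343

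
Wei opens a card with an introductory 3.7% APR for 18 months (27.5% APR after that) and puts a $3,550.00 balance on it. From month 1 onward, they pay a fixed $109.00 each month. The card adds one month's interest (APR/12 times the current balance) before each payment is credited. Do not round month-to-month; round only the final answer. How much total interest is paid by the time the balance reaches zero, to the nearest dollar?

Promo months 1–18 at r₀ = 3.7%/12 = 0.00308333; months 19+ at r₁ = 27.5%/12 = 0.0229167.
After month 18: iterate B ← B·(1+r₀) − $109.00 for 18 months → $1,738.00.
Then at r₁ with $109.00/mo: n₂ = −ln(1 − r₁·B/P)/ln(1+r₁) ≈ 20.07 → 21 more payments.
Total paid = 38·$109.00 + $7.82 = $4,149.82; interest = $4,149.82 − $3,550.00 = $599.82.

$600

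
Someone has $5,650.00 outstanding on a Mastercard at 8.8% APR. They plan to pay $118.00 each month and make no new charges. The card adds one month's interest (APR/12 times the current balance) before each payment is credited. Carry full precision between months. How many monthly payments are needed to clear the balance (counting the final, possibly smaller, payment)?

Monthly rate r = 8.8%/12 = 0.733333% = 0.00733333.
Recurrence: B ← B·(1+r) − $118.00.
Month 1: interest $41.43; balance after payment $5,573.43.
Month 2: interest $40.87; balance after payment $5,496.31.
Closed form: n = −ln(1 − rB₀/P)/ln(1+r) = −ln(0.64887)/ln(1.00733) ≈ 59.196, so the balance reaches zero during payment 60.

60 months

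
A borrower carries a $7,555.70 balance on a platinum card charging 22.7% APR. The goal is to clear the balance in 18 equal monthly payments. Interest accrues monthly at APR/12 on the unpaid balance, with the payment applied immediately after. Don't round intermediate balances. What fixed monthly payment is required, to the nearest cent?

$499.19

Monthly rate r = 22.7%/12 = 1.89167% = 0.0189167.
Level-payment amortization: P = B₀·r / (1 − (1+r)^(−n)) = 7555.70·0.0189167 / (1 − 1.01892^(−18)).
Denominator 1 − (1+r)^(−18) = 0.286319207.
P = 142.929 / 0.286319207 ≈ 499.19.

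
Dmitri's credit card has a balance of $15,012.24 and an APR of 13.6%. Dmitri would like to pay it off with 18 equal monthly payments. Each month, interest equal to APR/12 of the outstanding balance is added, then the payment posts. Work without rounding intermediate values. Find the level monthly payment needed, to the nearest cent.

$926.67

Monthly rate r = 13.6%/12 = 1.13333% = 0.0113333.
Level-payment amortization: P = B₀·r / (1 − (1+r)^(−n)) = 15012.24·0.0113333 / (1 − 1.01133^(−18)).
Denominator 1 − (1+r)^(−18) = 0.18360148.
P = 170.139 / 0.18360148 ≈ 926.67.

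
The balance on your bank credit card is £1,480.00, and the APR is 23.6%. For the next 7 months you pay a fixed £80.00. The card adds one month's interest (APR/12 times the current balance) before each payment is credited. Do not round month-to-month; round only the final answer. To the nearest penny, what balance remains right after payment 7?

Monthly rate r = 23.6%/12 = 1.96667% = 0.0196667.
Each month: B ← B·(1+r) − £80.00.
Month 1: interest £29.11; balance after payment £1,429.11.
Month 2: interest £28.11; balance after payment £1,377.21.
Month 3: interest £27.09; balance after payment £1,324.30.
Month 4: interest £26.04; balance after payment £1,270.34.
Month 5: interest £24.98; balance after payment £1,215.33.
Month 6: interest £23.90; balance after payment £1,159.23.
Month 7: interest £22.80; balance after payment £1,102.03.

£1,102.03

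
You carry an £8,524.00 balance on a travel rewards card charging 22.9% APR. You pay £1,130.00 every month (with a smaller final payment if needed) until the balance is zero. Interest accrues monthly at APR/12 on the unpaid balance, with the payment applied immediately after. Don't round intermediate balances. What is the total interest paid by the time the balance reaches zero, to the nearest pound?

Monthly rate r = 22.9%/12 = 1.90833% = 0.0190833.
Payoff takes n = ⌈−ln(1 − rB₀/P)/ln(1+r)⌉ = ⌈8.222⌉ = 9 payments; the last is £252.98.
Total paid = 8·£1,130.00 + £252.98 = £9,292.98.
Total interest = total paid − principal = £9,292.98 − £8,524.00 = £768.98.

£769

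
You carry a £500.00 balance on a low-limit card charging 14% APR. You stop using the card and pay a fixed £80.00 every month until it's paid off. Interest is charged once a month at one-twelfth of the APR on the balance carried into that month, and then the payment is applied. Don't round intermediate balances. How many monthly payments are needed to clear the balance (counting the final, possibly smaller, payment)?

Monthly rate r = 14%/12 = 1.16667% = 0.0116667.
Recurrence: B ← B·(1+r) − £80.00.
Month 1: interest £5.83; balance after payment £425.83.
Month 2: interest £4.97; balance after payment £350.80.
Closed form: n = −ln(1 − rB₀/P)/ln(1+r) = −ln(0.92708)/ln(1.01167) ≈ 6.527, so the balance reaches zero during payment 7.

7 payments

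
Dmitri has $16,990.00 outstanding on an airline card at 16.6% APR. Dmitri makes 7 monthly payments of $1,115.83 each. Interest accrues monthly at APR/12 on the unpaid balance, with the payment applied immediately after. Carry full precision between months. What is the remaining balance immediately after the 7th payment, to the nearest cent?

Monthly rate r = 16.6%/12 = 1.38333% = 0.0138333.
Each month: B ← B·(1+r) − $1,115.83.
Month 1: interest $235.03; balance after payment $16,109.20.
Month 2: interest $222.84; balance after payment $15,216.21.
Month 3: interest $210.49; balance after payment $14,310.87.
Month 4: interest $197.97; balance after payment $13,393.01.
Month 5: interest $185.27; balance after payment $12,462.45.
Month 6: interest $172.40; balance after payment $11,519.02.
Month 7: interest $159.35; balance after payment $10,562.53.

$10,562.53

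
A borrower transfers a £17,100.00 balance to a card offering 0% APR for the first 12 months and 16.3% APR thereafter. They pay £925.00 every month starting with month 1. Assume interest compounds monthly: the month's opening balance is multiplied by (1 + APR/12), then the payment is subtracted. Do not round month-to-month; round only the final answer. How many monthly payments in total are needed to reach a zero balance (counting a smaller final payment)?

Promo months 1–12 at r₀ = 0%/12 = 0; months 13+ at r₁ = 16.3%/12 = 0.0135833.
After month 12 (no interest yet): B = £17,100.00 − 12·£925.00 = £6,000.00.
Then at r₁ with £925.00/mo: n₂ = −ln(1 − r₁·B/P)/ln(1+r₁) ≈ 6.84 → 7 more payments.

19 months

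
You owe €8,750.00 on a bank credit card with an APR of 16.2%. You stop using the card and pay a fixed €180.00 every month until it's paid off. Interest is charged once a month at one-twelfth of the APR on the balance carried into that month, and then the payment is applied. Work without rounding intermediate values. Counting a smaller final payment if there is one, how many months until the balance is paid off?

Monthly rate r = 16.2%/12 = 1.35% = 0.0135.
Recurrence: B ← B·(1+r) − €180.00.
Month 1: interest €118.12; balance after payment €8,688.12.
Month 2: interest €117.29; balance after payment €8,625.41.
Closed form: n = −ln(1 − rB₀/P)/ln(1+r) = −ln(0.34375)/ln(1.0135) ≈ 79.632, so the balance reaches zero during payment 80.

80 months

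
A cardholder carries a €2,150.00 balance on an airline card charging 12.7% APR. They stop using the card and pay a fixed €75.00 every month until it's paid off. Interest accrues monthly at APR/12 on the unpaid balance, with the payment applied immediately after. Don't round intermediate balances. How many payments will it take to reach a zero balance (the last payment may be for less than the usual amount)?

35 payments

Monthly rate r = 12.7%/12 = 1.05833% = 0.0105833.
Recurrence: B ← B·(1+r) − €75.00.
Month 1: interest €22.75; balance after payment €2,097.75.
Month 2: interest €22.20; balance after payment €2,044.96.
Closed form: n = −ln(1 − rB₀/P)/ln(1+r) = −ln(0.69661)/ln(1.01058) ≈ 34.341, so the balance reaches zero during payment 35.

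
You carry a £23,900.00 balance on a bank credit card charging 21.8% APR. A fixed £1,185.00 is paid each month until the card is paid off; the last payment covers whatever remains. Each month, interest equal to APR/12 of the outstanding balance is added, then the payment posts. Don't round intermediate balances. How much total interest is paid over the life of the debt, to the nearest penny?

£6,138.53

Monthly rate r = 21.8%/12 = 1.81667% = 0.0181667.
Payoff takes n = ⌈−ln(1 − rB₀/P)/ln(1+r)⌉ = ⌈25.347⌉ = 26 payments; the last is £413.53.
Total paid = 25·£1,185.00 + £413.53 = £30,038.53.
Total interest = total paid − principal = £30,038.53 − £23,900.00 = £6,138.53.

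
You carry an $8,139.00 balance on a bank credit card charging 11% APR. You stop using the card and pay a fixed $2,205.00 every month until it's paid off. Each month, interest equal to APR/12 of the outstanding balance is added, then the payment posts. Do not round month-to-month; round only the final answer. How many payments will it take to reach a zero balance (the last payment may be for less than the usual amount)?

4 months

Monthly rate r = 11%/12 = 0.916667% = 0.00916667.
Recurrence: B ← B·(1+r) − $2,205.00.
Month 1: interest $74.61; balance after payment $6,008.61.
Month 2: interest $55.08; balance after payment $3,858.69.
Month 3: interest $35.37; balance after payment $1,689.06.
Month 4: interest $15.48; balance after payment $0.00.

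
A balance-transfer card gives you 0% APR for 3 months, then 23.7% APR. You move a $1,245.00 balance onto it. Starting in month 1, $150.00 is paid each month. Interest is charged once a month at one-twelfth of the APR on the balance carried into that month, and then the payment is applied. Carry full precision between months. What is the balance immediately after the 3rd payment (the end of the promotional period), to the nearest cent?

$795.00

Promo months 1–3 at r₀ = 0%/12 = 0; months 4+ at r₁ = 23.7%/12 = 0.01975.
After month 3 (no interest yet): B = $1,245.00 − 3·$150.00 = $795.00.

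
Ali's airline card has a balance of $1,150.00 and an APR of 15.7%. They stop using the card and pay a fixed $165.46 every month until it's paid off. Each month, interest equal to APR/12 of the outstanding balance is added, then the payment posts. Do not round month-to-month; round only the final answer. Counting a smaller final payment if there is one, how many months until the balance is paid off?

Monthly rate r = 15.7%/12 = 1.30833% = 0.0130833.
Recurrence: B ← B·(1+r) − $165.46.
Month 1: interest $15.05; balance after payment $999.59.
Month 2: interest $13.08; balance after payment $847.20.
Closed form: n = −ln(1 − rB₀/P)/ln(1+r) = −ln(0.90907)/ln(1.01308) ≈ 7.334, so the balance reaches zero during payment 8.

8 payments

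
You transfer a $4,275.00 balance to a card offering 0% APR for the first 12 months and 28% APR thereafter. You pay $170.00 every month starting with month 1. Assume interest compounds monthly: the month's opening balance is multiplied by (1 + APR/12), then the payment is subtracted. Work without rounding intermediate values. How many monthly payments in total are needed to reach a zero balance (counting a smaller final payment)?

Promo months 1–12 at r₀ = 0%/12 = 0; months 13+ at r₁ = 28%/12 = 0.0233333.
After month 12 (no interest yet): B = $4,275.00 − 12·$170.00 = $2,235.00.
Then at r₁ with $170.00/mo: n₂ = −ln(1 − r₁·B/P)/ln(1+r₁) ≈ 15.88 → 16 more payments.

28 months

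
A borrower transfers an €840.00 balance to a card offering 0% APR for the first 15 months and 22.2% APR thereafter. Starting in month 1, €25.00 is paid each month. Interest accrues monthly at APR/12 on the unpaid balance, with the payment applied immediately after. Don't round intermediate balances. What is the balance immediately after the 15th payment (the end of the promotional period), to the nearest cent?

€465.00

Promo months 1–15 at r₀ = 0%/12 = 0; months 16+ at r₁ = 22.2%/12 = 0.0185.
After month 15 (no interest yet): B = €840.00 − 15·€25.00 = €465.00.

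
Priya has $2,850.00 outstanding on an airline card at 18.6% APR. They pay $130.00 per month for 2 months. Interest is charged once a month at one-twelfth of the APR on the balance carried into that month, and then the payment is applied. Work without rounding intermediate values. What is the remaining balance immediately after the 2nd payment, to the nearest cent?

$2,677.02

Monthly rate r = 18.6%/12 = 1.55% = 0.0155.
Each month: B ← B·(1+r) − $130.00.
Month 1: interest $44.18; balance after payment $2,764.18.
Month 2: interest $42.84; balance after payment $2,677.02.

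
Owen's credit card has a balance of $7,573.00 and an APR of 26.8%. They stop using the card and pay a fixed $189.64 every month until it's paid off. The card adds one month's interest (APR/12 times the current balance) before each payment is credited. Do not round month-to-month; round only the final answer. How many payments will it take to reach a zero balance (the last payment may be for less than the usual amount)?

Monthly rate r = 26.8%/12 = 2.23333% = 0.0223333.
Recurrence: B ← B·(1+r) − $189.64.
Month 1: interest $169.13; balance after payment $7,552.49.
Month 2: interest $168.67; balance after payment $7,531.52.
Closed form: n = −ln(1 − rB₀/P)/ln(1+r) = −ln(0.10815)/ln(1.02233) ≈ 100.700, so the balance reaches zero during payment 101.

101 payments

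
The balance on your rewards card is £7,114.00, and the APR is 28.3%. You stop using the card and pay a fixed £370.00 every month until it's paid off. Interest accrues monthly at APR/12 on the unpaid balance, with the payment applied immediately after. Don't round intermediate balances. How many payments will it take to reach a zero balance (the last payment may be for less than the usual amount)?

26 months

Monthly rate r = 28.3%/12 = 2.35833% = 0.0235833.
Recurrence: B ← B·(1+r) − £370.00.
Month 1: interest £167.77; balance after payment £6,911.77.
Month 2: interest £163.00; balance after payment £6,704.77.
Closed form: n = −ln(1 − rB₀/P)/ln(1+r) = −ln(0.54656)/ln(1.02358) ≈ 25.917, so the balance reaches zero during payment 26.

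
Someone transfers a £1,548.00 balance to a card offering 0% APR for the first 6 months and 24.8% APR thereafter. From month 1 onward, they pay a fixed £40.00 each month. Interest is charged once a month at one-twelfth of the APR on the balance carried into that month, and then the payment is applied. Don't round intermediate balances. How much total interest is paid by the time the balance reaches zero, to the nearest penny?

Promo months 1–6 at r₀ = 0%/12 = 0; months 7+ at r₁ = 24.8%/12 = 0.0206667.
After month 6 (no interest yet): B = £1,548.00 − 6·£40.00 = £1,308.00.
Then at r₁ with £40.00/mo: n₂ = −ln(1 − r₁·B/P)/ln(1+r₁) ≈ 55.06 → 56 more payments.
Total paid = 61·£40.00 + £2.59 = £2,442.59; interest = £2,442.59 − £1,548.00 = £894.59.

£894.59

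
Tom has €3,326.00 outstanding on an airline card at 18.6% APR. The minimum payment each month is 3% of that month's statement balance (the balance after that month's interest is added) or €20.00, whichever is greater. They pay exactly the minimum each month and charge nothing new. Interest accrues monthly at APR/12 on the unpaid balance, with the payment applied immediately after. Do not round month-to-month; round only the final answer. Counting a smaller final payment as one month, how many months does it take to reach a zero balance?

154 months

Monthly rate r = 18.6%/12 = 1.55% = 0.0155.
While 3% of the post-interest balance exceeds €20.00, each month B ← (B·(1+r))·(1 − 0.03), i.e. B shrinks by the factor (1+r)·0.97 = 0.98503.
This holds for months 1–108. Entering month 109 the balance is €652.68; 3% of the post-interest balance is now below €20.00, so the flat €20.00 minimum applies from here.
From month 109 a fixed €20.00 at rate r clears €652.68 in 46 more payments. Total: 108 + 46 = 154 months.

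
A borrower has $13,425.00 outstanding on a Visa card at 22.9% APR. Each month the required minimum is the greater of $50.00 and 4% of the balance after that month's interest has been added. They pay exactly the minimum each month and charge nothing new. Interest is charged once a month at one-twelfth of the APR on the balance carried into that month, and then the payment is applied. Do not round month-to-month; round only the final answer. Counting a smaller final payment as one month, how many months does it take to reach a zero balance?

143 months

Monthly rate r = 22.9%/12 = 1.90833% = 0.0190833.
While 4% of the post-interest balance exceeds $50.00, each month B ← (B·(1+r))·(1 − 0.04), i.e. B shrinks by the factor (1+r)·0.96 = 0.97832.
This holds for months 1–110. Entering month 111 the balance is $1,204.53; 4% of the post-interest balance is now below $50.00, so the flat $50.00 minimum applies from here.
From month 111 a fixed $50.00 at rate r clears $1,204.53 in 33 more payments. Total: 110 + 33 = 143 months.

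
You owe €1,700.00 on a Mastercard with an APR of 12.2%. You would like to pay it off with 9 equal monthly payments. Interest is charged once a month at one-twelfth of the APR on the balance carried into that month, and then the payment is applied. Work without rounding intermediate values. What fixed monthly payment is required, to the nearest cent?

Monthly rate r = 12.2%/12 = 1.01667% = 0.0101667.
Level-payment amortization: P = B₀·r / (1 − (1+r)^(−n)) = 1700.00·0.0101667 / (1 − 1.01017^(−9)).
Denominator 1 − (1+r)^(−9) = 0.0870169865.
P = 17.2833 / 0.0870169865 ≈ 198.62.

€198.62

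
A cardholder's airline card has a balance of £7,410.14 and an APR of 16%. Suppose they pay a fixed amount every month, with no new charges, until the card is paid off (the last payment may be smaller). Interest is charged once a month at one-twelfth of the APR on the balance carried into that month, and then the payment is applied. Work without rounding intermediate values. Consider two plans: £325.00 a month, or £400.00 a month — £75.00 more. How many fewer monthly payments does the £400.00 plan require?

6 fewer payments

Monthly rate r = 16%/12 = 1.33333% = 0.0133333.
At £325.00/mo: n = ⌈−ln(1 − rB₀/P)/ln(1+r)⌉ = 28 payments (last £118.10); total interest = total paid − £7,410.14 = £1,482.96.
At £400.00/mo: 22 payments (last £168.15); total interest £1,158.01.
Payments saved = 28 − 22 = 6.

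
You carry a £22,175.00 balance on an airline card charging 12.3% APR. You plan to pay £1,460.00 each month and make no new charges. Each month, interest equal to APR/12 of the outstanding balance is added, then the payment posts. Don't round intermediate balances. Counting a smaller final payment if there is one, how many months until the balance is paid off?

17 months

Monthly rate r = 12.3%/12 = 1.025% = 0.01025.
Recurrence: B ← B·(1+r) − £1,460.00.
Month 1: interest £227.29; balance after payment £20,942.29.
Month 2: interest £214.66; balance after payment £19,696.95.
Closed form: n = −ln(1 − rB₀/P)/ln(1+r) = −ln(0.84432)/ln(1.01025) ≈ 16.594, so the balance reaches zero during payment 17.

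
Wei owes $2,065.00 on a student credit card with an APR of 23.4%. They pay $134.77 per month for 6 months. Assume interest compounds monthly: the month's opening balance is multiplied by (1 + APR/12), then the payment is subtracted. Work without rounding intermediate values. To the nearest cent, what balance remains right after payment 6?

$1,469.61

Monthly rate r = 23.4%/12 = 1.95% = 0.0195.
Each month: B ← B·(1+r) − $134.77.
Month 1: interest $40.27; balance after payment $1,970.50.
Month 2: interest $38.42; balance after payment $1,874.15.
Month 3: interest $36.55; balance after payment $1,775.93.
Month 4: interest $34.63; balance after payment $1,675.79.
Month 5: interest $32.68; balance after payment $1,573.70.
Month 6: interest $30.69; balance after payment $1,469.61.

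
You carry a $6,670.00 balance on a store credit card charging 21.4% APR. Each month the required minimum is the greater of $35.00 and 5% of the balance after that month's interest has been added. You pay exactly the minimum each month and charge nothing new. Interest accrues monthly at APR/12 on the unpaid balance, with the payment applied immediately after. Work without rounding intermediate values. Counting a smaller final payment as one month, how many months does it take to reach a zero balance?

Monthly rate r = 21.4%/12 = 1.78333% = 0.0178333.
While 5% of the post-interest balance exceeds $35.00, each month B ← (B·(1+r))·(1 − 0.05), i.e. B shrinks by the factor (1+r)·0.95 = 0.96694.
This holds for months 1–68. Entering month 69 the balance is $678.18; 5% of the post-interest balance is now below $35.00, so the flat $35.00 minimum applies from here.
From month 69 a fixed $35.00 at rate r clears $678.18 in 24 more payments. Total: 68 + 24 = 92 months.

92 months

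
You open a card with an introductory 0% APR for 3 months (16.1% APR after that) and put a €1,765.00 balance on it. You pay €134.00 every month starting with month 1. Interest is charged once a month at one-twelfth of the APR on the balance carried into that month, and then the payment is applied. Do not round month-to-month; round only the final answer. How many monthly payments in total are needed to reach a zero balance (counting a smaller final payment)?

Promo months 1–3 at r₀ = 0%/12 = 0; months 4+ at r₁ = 16.1%/12 = 0.0134167.
After month 3 (no interest yet): B = €1,765.00 − 3·€134.00 = €1,363.00.
Then at r₁ with €134.00/mo: n₂ = −ln(1 − r₁·B/P)/ln(1+r₁) ≈ 11.01 → 12 more payments.

15 months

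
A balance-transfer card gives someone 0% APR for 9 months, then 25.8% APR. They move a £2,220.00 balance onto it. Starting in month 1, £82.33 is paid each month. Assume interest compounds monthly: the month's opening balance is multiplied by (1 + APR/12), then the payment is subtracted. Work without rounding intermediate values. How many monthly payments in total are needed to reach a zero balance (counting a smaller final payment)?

Promo months 1–9 at r₀ = 0%/12 = 0; months 10+ at r₁ = 25.8%/12 = 0.0215.
After month 9 (no interest yet): B = £2,220.00 − 9·£82.33 = £1,479.03.
Then at r₁ with £82.33/mo: n₂ = −ln(1 − r₁·B/P)/ln(1+r₁) ≈ 22.95 → 23 more payments.

32 payments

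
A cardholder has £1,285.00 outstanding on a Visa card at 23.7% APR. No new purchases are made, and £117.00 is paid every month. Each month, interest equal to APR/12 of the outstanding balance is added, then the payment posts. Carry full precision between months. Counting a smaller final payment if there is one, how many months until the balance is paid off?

13 months

Monthly rate r = 23.7%/12 = 1.975% = 0.01975.
Recurrence: B ← B·(1+r) − £117.00.
Month 1: interest £25.38; balance after payment £1,193.38.
Month 2: interest £23.57; balance after payment £1,099.95.
Closed form: n = −ln(1 − rB₀/P)/ln(1+r) = −ln(0.78309)/ln(1.01975) ≈ 12.502, so the balance reaches zero during payment 13.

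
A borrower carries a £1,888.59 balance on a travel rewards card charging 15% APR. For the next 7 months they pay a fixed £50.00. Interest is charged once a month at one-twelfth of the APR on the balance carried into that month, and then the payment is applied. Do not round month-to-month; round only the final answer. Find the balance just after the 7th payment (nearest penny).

Monthly rate r = 15%/12 = 1.25% = 0.0125.
Each month: B ← B·(1+r) − £50.00.
Month 1: interest £23.61; balance after payment £1,862.20.
Month 2: interest £23.28; balance after payment £1,835.47.
Month 3: interest £22.94; balance after payment £1,808.42.
Month 4: interest £22.61; balance after payment £1,781.02.
Month 5: interest £22.26; balance after payment £1,753.29.
Month 6: interest £21.92; balance after payment £1,725.20.
Month 7: interest £21.57; balance after payment £1,696.77.

£1,696.77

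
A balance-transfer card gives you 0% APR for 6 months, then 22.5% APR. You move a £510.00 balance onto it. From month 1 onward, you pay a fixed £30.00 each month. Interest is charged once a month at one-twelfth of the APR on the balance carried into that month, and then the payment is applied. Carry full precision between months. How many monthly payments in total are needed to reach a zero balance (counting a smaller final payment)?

Promo months 1–6 at r₀ = 0%/12 = 0; months 7+ at r₁ = 22.5%/12 = 0.01875.
After month 6 (no interest yet): B = £510.00 − 6·£30.00 = £330.00.
Then at r₁ with £30.00/mo: n₂ = −ln(1 − r₁·B/P)/ln(1+r₁) ≈ 12.43 → 13 more payments.

19 payments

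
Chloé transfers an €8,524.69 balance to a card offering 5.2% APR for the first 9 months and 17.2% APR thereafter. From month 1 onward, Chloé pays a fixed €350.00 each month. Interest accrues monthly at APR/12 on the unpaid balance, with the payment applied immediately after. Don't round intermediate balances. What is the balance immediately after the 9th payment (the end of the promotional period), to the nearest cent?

€5,657.82

Promo months 1–9 at r₀ = 5.2%/12 = 0.00433333; months 10+ at r₁ = 17.2%/12 = 0.0143333.
After month 9: iterate B ← B·(1+r₀) − €350.00 for 9 months → €5,657.82.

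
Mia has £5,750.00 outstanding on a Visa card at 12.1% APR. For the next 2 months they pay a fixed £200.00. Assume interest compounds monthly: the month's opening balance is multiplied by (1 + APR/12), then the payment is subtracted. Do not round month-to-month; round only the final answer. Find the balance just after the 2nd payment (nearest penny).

Monthly rate r = 12.1%/12 = 1.00833% = 0.0100833.
Each month: B ← B·(1+r) − £200.00.
Month 1: interest £57.98; balance after payment £5,607.98.
Month 2: interest £56.55; balance after payment £5,464.53.

£5,464.53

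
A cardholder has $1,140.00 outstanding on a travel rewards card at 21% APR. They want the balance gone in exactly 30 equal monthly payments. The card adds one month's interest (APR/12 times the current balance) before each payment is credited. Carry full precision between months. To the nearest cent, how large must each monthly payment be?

Monthly rate r = 21%/12 = 1.75% = 0.0175.
Level-payment amortization: P = B₀·r / (1 − (1+r)^(−n)) = 1140.00·0.0175 / (1 − 1.0175^(−30)).
Denominator 1 − (1+r)^(−30) = 0.405752364.
P = 19.95 / 0.405752364 ≈ 49.17.

$49.17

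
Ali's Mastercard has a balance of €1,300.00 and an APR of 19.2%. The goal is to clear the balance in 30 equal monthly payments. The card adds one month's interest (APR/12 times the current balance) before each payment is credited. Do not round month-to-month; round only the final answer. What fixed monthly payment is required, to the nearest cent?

Monthly rate r = 19.2%/12 = 1.6% = 0.016.
Level-payment amortization: P = B₀·r / (1 − (1+r)^(−n)) = 1300.00·0.016 / (1 − 1.016^(−30)).
Denominator 1 − (1+r)^(−30) = 0.378861053.
P = 20.8 / 0.378861053 ≈ 54.90.

€54.90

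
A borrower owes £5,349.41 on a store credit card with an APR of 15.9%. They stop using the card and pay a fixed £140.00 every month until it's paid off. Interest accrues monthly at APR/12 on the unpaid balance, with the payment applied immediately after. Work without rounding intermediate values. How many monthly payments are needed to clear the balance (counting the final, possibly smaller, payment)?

54 payments

Monthly rate r = 15.9%/12 = 1.325% = 0.01325.
Recurrence: B ← B·(1+r) − £140.00.
Month 1: interest £70.88; balance after payment £5,280.29.
Month 2: interest £69.96; balance after payment £5,210.25.
Closed form: n = −ln(1 − rB₀/P)/ln(1+r) = −ln(0.49372)/ln(1.01325) ≈ 53.620, so the balance reaches zero during payment 54.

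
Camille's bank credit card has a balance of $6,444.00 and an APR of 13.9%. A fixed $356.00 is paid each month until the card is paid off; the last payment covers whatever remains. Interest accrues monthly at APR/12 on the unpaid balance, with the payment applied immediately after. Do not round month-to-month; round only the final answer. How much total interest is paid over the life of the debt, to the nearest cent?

Monthly rate r = 13.9%/12 = 1.15833% = 0.0115833.
Payoff takes n = ⌈−ln(1 − rB₀/P)/ln(1+r)⌉ = ⌈20.432⌉ = 21 payments; the last is $154.17.
Total paid = 20·$356.00 + $154.17 = $7,274.17.
Total interest = total paid − principal = $7,274.17 − $6,444.00 = $830.17.

$830.17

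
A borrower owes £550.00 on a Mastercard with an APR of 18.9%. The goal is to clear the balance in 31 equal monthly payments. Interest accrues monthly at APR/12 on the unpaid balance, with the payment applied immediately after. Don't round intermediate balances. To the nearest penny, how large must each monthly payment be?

£22.56

Monthly rate r = 18.9%/12 = 1.575% = 0.01575.
Level-payment amortization: P = B₀·r / (1 − (1+r)^(−n)) = 550.00·0.01575 / (1 − 1.01575^(−31)).
Denominator 1 − (1+r)^(−31) = 0.383960955.
P = 8.6625 / 0.383960955 ≈ 22.56.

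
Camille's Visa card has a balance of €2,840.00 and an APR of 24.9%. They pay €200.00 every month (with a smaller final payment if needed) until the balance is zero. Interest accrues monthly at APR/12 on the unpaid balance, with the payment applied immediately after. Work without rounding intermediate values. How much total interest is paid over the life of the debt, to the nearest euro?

Monthly rate r = 24.9%/12 = 2.075% = 0.02075.
Payoff takes n = ⌈−ln(1 − rB₀/P)/ln(1+r)⌉ = ⌈16.996⌉ = 17 payments; the last is €199.24.
Total paid = 16·€200.00 + €199.24 = €3,399.24.
Total interest = total paid − principal = €3,399.24 − €2,840.00 = €559.24.

€559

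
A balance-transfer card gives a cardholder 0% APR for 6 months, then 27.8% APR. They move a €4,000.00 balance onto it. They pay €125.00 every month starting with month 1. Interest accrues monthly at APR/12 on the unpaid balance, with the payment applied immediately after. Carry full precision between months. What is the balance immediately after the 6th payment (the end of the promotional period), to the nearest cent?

€3,250.00

Promo months 1–6 at r₀ = 0%/12 = 0; months 7+ at r₁ = 27.8%/12 = 0.0231667.
After month 6 (no interest yet): B = €4,000.00 − 6·€125.00 = €3,250.00.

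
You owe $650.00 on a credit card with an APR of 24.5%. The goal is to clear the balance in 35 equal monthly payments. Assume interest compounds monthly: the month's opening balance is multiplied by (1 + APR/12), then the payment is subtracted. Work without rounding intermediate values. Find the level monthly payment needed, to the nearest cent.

$26.17

Monthly rate r = 24.5%/12 = 2.04167% = 0.0204167.
Level-payment amortization: P = B₀·r / (1 − (1+r)^(−n)) = 650.00·0.0204167 / (1 − 1.02042^(−35)).
Denominator 1 − (1+r)^(−35) = 0.507069171.
P = 13.2708 / 0.507069171 ≈ 26.17.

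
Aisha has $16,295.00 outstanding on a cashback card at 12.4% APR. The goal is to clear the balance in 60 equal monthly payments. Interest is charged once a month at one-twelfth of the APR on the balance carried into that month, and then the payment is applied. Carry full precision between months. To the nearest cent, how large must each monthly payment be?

Monthly rate r = 12.4%/12 = 1.03333% = 0.0103333.
Level-payment amortization: P = B₀·r / (1 − (1+r)^(−n)) = 16295.00·0.0103333 / (1 − 1.01033^(−60)).
Denominator 1 − (1+r)^(−60) = 0.460341402.
P = 168.382 / 0.460341402 ≈ 365.78.

$365.78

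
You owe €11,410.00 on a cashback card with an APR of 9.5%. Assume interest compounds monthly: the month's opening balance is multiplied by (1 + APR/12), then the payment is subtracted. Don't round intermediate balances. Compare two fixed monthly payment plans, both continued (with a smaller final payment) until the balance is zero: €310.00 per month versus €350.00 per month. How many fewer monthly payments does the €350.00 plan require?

Monthly rate r = 9.5%/12 = 0.791667% = 0.00791667.
At €310.00/mo: n = ⌈−ln(1 − rB₀/P)/ln(1+r)⌉ = 44 payments (last €211.21); total interest = total paid − €11,410.00 = €2,131.21.
At €350.00/mo: 38 payments (last €299.99); total interest €1,839.99.
Payments saved = 44 − 38 = 6.

6 fewer payments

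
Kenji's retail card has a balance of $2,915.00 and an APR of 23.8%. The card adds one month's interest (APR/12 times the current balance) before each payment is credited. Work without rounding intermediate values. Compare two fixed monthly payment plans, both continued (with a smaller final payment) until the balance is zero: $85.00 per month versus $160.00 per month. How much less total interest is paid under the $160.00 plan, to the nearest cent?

$1,280.69

Monthly rate r = 23.8%/12 = 1.98333% = 0.0198333.
At $85.00/mo: n = ⌈−ln(1 − rB₀/P)/ln(1+r)⌉ = 59 payments (last $3.85); total interest = total paid − $2,915.00 = $2,018.85.
At $160.00/mo: 23 payments (last $133.16); total interest $738.16.
Interest saved = $2,018.85 − $738.16 = $1,280.69.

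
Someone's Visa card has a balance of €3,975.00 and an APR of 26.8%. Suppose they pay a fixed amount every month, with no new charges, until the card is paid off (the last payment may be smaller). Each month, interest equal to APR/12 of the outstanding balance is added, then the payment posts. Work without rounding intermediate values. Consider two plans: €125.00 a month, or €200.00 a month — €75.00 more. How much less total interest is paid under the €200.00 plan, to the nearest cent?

€1,695.89

Monthly rate r = 26.8%/12 = 2.23333% = 0.0223333.
At €125.00/mo: n = ⌈−ln(1 − rB₀/P)/ln(1+r)⌉ = 57 payments (last €9.48); total interest = total paid − €3,975.00 = €3,034.48.
At €200.00/mo: 27 payments (last €113.59); total interest €1,338.59.
Interest saved = €3,034.48 − €1,338.59 = €1,695.89.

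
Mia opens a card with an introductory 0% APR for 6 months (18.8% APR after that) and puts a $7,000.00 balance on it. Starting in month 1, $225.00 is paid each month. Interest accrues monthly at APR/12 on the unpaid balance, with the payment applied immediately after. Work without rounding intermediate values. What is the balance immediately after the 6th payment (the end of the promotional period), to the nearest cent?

Promo months 1–6 at r₀ = 0%/12 = 0; months 7+ at r₁ = 18.8%/12 = 0.0156667.
After month 6 (no interest yet): B = $7,000.00 − 6·$225.00 = $5,650.00.

$5,650.00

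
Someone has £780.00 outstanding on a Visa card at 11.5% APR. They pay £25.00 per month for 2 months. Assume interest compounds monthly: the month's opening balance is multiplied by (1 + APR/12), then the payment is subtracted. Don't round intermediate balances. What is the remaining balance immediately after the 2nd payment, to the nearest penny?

£744.78

Monthly rate r = 11.5%/12 = 0.958333% = 0.00958333.
Each month: B ← B·(1+r) − £25.00.
Month 1: interest £7.47; balance after payment £762.48.
Month 2: interest £7.31; balance after payment £744.78.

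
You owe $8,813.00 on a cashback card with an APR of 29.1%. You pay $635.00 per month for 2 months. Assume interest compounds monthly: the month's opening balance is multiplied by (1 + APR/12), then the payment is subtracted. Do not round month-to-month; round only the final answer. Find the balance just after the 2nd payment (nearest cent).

$7,960.21

Monthly rate r = 29.1%/12 = 2.425% = 0.02425.
Each month: B ← B·(1+r) − $635.00.
Month 1: interest $213.72; balance after payment $8,391.72.
Month 2: interest $203.50; balance after payment $7,960.21.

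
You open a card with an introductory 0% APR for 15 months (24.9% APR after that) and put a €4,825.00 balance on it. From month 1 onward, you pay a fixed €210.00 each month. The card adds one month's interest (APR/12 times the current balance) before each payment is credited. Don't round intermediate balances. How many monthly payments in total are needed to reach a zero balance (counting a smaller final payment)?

Promo months 1–15 at r₀ = 0%/12 = 0; months 16+ at r₁ = 24.9%/12 = 0.02075.
After month 15 (no interest yet): B = €4,825.00 − 15·€210.00 = €1,675.00.
Then at r₁ with €210.00/mo: n₂ = −ln(1 − r₁·B/P)/ln(1+r₁) ≈ 8.81 → 9 more payments.

24 months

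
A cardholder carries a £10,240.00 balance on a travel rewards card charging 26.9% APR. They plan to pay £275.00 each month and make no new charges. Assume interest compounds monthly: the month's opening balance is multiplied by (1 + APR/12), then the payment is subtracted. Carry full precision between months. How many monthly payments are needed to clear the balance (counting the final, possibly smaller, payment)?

82 months

Monthly rate r = 26.9%/12 = 2.24167% = 0.0224167.
Recurrence: B ← B·(1+r) − £275.00.
Month 1: interest £229.55; balance after payment £10,194.55.
Month 2: interest £228.53; balance after payment £10,148.07.
Closed form: n = −ln(1 − rB₀/P)/ln(1+r) = −ln(0.16528)/ln(1.02242) ≈ 81.198, so the balance reaches zero during payment 82.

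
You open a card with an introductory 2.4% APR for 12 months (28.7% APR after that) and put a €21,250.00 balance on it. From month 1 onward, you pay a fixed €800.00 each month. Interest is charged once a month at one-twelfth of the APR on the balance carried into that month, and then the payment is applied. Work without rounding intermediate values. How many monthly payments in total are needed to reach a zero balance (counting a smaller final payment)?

31 months

Promo months 1–12 at r₀ = 2.4%/12 = 0.002; months 13+ at r₁ = 28.7%/12 = 0.0239167.
After month 12: iterate B ← B·(1+r₀) − €800.00 for 12 months → €12,059.34.
Then at r₁ with €800.00/mo: n₂ = −ln(1 − r₁·B/P)/ln(1+r₁) ≈ 18.92 → 19 more payments.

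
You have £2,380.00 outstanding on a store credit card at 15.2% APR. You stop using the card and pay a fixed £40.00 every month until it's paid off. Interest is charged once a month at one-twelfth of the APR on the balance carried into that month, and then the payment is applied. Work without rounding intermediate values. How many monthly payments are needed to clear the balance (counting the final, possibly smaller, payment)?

112 months

Monthly rate r = 15.2%/12 = 1.26667% = 0.0126667.
Recurrence: B ← B·(1+r) − £40.00.
Month 1: interest £30.15; balance after payment £2,370.15.
Month 2: interest £30.02; balance after payment £2,360.17.
Closed form: n = −ln(1 − rB₀/P)/ln(1+r) = −ln(0.24633)/ln(1.01267) ≈ 111.310, so the balance reaches zero during payment 112.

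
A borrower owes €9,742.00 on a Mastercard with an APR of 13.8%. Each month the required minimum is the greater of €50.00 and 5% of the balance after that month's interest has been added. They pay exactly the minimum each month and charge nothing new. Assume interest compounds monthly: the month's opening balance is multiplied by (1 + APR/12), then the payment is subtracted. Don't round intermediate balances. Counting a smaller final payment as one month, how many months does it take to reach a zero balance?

Monthly rate r = 13.8%/12 = 1.15% = 0.0115.
While 5% of the post-interest balance exceeds €50.00, each month B ← (B·(1+r))·(1 − 0.05), i.e. B shrinks by the factor (1+r)·0.95 = 0.96093.
This holds for months 1–58. Entering month 59 the balance is €965.25; 5% of the post-interest balance is now below €50.00, so the flat €50.00 minimum applies from here.
From month 59 a fixed €50.00 at rate r clears €965.25 in 22 more payments. Total: 58 + 22 = 80 months.

80 months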